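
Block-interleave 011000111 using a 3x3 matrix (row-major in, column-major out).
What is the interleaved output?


Matrix:
  011
  000
  111
Read columns: 001101101

001101101


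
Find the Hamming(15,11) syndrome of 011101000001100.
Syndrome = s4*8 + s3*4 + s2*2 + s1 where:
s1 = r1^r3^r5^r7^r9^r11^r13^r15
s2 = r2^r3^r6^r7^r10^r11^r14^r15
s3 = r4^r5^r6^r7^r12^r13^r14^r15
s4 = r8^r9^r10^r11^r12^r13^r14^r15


s1=0, s2=1, s3=0, s4=0

Syndrome = 2 (error at position 2)


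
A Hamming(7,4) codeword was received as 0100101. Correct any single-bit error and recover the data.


Syndrome = 0: no error detected

Data: 0101 (no errors)


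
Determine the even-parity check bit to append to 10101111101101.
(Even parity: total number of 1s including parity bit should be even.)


Number of 1s in data: 10
Parity bit: 0

0


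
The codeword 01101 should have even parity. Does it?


Number of 1s: 3

No, parity error (3 ones)


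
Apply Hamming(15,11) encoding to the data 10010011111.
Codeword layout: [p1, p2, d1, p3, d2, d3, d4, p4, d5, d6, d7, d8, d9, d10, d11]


Parity bits: p1=1, p2=1, p3=1, p4=1

111100110011111


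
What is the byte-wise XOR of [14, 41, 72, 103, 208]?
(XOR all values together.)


XOR chain: 14 ^ 41 ^ 72 ^ 103 ^ 208 = 216

216


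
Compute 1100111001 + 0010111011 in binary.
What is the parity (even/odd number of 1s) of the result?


1100111001 = 825
0010111011 = 187
Sum = 1012 = 1111110100
1s count = 7

odd parity (7 ones in 1111110100)


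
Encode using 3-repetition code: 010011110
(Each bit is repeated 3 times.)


Each bit -> 3 copies

000111000000111111111111000


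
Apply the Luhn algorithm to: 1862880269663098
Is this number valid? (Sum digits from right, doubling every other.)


Luhn sum = 76
76 mod 10 = 6

Invalid (Luhn sum mod 10 = 6)


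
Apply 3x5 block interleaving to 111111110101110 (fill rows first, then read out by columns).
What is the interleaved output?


Matrix:
  11111
  11101
  01110
Read columns: 110111111101110

110111111101110


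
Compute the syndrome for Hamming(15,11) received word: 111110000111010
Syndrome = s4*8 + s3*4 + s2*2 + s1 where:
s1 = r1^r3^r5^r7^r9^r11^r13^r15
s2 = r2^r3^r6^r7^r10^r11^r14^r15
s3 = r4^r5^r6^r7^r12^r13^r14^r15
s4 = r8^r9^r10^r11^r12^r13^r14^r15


s1=0, s2=1, s3=0, s4=0

Syndrome = 2 (error at position 2)


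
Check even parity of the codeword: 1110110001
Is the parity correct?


Number of 1s: 6

Yes, parity is correct (6 ones)


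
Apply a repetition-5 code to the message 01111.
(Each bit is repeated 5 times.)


Each bit -> 5 copies

0000011111111111111111111


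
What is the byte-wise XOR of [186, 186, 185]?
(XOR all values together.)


XOR chain: 186 ^ 186 ^ 185 = 185

185


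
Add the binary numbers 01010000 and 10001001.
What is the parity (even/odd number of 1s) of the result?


01010000 = 80
10001001 = 137
Sum = 217 = 11011001
1s count = 5

odd parity (5 ones in 11011001)


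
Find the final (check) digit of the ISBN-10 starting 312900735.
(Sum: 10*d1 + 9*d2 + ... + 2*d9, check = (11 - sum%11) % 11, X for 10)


Weighted sum: 165
165 mod 11 = 0

Check digit: 0


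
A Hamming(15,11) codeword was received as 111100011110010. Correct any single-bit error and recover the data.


Syndrome = 10: error at position 10

Data: 10001010010 (corrected bit 10)


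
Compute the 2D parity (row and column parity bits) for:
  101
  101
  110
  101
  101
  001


Row parities: 000001
Column parities: 111

Row P: 000001, Col P: 111, Corner: 1


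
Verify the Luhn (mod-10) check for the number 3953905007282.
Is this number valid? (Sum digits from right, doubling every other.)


Luhn sum = 53
53 mod 10 = 3

Invalid (Luhn sum mod 10 = 3)


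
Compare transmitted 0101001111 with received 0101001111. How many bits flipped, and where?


XOR: 0000000000

0 errors (received matches sent)


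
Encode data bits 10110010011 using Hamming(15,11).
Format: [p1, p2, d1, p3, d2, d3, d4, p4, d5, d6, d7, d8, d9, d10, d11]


Parity bits: p1=0, p2=0, p3=0, p4=1

001001110010011


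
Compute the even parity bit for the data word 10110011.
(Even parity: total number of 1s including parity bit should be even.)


Number of 1s in data: 5
Parity bit: 1

1


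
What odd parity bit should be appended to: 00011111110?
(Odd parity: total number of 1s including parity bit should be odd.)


Number of 1s in data: 7
Parity bit: 0

0


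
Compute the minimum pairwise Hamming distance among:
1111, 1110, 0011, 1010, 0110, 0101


Comparing all pairs, minimum distance: 1
Can detect 0 errors, correct 0 errors

1


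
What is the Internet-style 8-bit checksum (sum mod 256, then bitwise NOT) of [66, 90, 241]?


Sum = 397 mod 256 = 141
Complement = 114

114


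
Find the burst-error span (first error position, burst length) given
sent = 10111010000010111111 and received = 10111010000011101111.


XOR: 00000000000001010000

Burst at position 13, length 3


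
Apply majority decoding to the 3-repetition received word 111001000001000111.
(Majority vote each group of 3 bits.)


Groups: 111, 001, 000, 001, 000, 111
Majority votes: 100001

100001


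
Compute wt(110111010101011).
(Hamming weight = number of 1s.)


Counting 1s in 110111010101011

10


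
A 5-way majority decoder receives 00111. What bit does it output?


Ones: 3 out of 5
Threshold: 3

1 (3/5 voted 1)


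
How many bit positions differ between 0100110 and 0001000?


XOR: 0101110
Count of 1s: 4

4


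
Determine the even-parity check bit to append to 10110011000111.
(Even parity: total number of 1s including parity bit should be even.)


Number of 1s in data: 8
Parity bit: 0

0


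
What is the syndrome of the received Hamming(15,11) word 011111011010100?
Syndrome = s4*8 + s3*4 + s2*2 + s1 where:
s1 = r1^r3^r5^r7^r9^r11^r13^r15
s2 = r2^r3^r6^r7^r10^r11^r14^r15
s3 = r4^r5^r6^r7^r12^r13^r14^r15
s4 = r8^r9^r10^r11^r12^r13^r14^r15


s1=1, s2=0, s3=0, s4=0

Syndrome = 1 (error at position 1)


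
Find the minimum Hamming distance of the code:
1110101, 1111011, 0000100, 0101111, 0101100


Comparing all pairs, minimum distance: 2
Can detect 1 errors, correct 0 errors

2


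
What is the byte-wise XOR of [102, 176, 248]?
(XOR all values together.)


XOR chain: 102 ^ 176 ^ 248 = 46

46


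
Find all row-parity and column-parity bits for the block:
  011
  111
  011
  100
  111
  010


Row parities: 010111
Column parities: 110

Row P: 010111, Col P: 110, Corner: 0


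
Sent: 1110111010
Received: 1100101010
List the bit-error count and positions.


XOR: 0010010000

2 error(s) at position(s): 2, 5


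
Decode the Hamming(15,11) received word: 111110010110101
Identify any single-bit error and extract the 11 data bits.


Syndrome = 10: error at position 10

Data: 11000010101 (corrected bit 10)


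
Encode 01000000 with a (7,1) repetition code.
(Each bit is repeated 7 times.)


Each bit -> 7 copies

00000001111111000000000000000000000000000000000000000000


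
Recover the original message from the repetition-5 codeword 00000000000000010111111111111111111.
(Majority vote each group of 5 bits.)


Groups: 00000, 00000, 00000, 10111, 11111, 11111, 11111
Majority votes: 0001111

0001111


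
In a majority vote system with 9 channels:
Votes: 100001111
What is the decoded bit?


Ones: 5 out of 9
Threshold: 5

1 (5/9 voted 1)


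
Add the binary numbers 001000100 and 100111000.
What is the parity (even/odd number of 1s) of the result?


001000100 = 68
100111000 = 312
Sum = 380 = 101111100
1s count = 6

even parity (6 ones in 101111100)


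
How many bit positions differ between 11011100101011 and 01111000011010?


XOR: 10100100110001
Count of 1s: 6

6


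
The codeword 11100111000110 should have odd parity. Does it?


Number of 1s: 8

No, parity error (8 ones)


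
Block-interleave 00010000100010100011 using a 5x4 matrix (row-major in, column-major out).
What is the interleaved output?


Matrix:
  0001
  0000
  1000
  1010
  0011
Read columns: 00110000000001110001

00110000000001110001


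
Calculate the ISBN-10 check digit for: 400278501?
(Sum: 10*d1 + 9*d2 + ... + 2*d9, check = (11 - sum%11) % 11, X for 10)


Weighted sum: 158
158 mod 11 = 4

Check digit: 7


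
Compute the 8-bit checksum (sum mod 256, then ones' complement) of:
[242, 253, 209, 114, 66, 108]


Sum = 992 mod 256 = 224
Complement = 31

31


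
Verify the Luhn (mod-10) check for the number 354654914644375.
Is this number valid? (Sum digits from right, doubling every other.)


Luhn sum = 67
67 mod 10 = 7

Invalid (Luhn sum mod 10 = 7)


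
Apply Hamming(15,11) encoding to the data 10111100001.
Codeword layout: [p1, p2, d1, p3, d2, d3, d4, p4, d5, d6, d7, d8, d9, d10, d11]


Parity bits: p1=0, p2=1, p3=1, p4=1

011101111100001


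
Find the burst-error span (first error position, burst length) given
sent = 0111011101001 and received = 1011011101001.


XOR: 1100000000000

Burst at position 0, length 2


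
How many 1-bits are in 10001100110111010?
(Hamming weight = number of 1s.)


Counting 1s in 10001100110111010

9


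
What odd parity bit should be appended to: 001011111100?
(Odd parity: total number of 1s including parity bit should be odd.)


Number of 1s in data: 7
Parity bit: 0

0


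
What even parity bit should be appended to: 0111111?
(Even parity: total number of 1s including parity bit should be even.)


Number of 1s in data: 6
Parity bit: 0

0


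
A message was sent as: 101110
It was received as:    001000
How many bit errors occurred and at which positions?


XOR: 100110

3 error(s) at position(s): 0, 3, 4


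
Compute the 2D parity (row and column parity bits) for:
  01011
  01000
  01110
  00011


Row parities: 1110
Column parities: 01110

Row P: 1110, Col P: 01110, Corner: 1


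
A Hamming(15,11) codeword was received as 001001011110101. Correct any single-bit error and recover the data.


Syndrome = 7: error at position 7

Data: 10111110101 (corrected bit 7)


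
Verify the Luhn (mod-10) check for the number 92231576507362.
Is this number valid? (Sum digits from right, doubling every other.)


Luhn sum = 50
50 mod 10 = 0

Valid (Luhn sum mod 10 = 0)


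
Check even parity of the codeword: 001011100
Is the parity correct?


Number of 1s: 4

Yes, parity is correct (4 ones)


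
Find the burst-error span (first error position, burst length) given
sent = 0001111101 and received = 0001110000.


XOR: 0000001101

Burst at position 6, length 4


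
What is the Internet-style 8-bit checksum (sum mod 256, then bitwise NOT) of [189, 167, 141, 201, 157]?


Sum = 855 mod 256 = 87
Complement = 168

168


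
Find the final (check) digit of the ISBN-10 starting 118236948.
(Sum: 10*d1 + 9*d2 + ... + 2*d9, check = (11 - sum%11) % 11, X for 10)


Weighted sum: 209
209 mod 11 = 0

Check digit: 0


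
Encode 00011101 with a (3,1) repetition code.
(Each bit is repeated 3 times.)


Each bit -> 3 copies

000000000111111111000111


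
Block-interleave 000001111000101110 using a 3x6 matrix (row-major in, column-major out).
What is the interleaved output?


Matrix:
  000001
  111000
  101110
Read columns: 011010011001001100

011010011001001100


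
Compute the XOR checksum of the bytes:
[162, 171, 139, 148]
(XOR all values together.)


XOR chain: 162 ^ 171 ^ 139 ^ 148 = 22

22


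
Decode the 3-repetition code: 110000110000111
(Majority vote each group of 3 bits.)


Groups: 110, 000, 110, 000, 111
Majority votes: 10101

10101


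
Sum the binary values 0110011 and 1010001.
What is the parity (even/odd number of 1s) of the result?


0110011 = 51
1010001 = 81
Sum = 132 = 10000100
1s count = 2

even parity (2 ones in 10000100)


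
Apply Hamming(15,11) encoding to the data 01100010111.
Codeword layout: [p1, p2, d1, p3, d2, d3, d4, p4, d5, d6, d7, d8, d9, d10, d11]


Parity bits: p1=0, p2=0, p3=1, p4=0

000111000010111


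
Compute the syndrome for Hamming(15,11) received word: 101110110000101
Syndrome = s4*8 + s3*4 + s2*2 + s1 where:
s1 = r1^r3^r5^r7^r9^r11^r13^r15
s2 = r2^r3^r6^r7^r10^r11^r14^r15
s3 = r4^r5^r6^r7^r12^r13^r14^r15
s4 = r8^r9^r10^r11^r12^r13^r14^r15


s1=0, s2=1, s3=1, s4=1

Syndrome = 14 (error at position 14)


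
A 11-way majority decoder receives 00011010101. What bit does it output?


Ones: 5 out of 11
Threshold: 6

0 (5/11 voted 1)


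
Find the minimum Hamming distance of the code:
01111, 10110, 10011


Comparing all pairs, minimum distance: 2
Can detect 1 errors, correct 0 errors

2


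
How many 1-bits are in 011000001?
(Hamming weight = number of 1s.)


Counting 1s in 011000001

3


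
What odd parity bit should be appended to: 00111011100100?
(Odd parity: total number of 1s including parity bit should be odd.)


Number of 1s in data: 7
Parity bit: 0

0


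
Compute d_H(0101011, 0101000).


XOR: 0000011
Count of 1s: 2

2


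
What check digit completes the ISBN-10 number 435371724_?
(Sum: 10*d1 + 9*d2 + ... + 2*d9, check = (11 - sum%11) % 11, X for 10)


Weighted sum: 217
217 mod 11 = 8

Check digit: 3


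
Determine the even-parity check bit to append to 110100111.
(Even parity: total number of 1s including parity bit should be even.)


Number of 1s in data: 6
Parity bit: 0

0


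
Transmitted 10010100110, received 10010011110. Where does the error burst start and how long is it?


XOR: 00000111000

Burst at position 5, length 3


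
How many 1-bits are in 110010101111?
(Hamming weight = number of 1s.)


Counting 1s in 110010101111

8


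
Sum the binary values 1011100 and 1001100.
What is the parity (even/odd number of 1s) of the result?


1011100 = 92
1001100 = 76
Sum = 168 = 10101000
1s count = 3

odd parity (3 ones in 10101000)


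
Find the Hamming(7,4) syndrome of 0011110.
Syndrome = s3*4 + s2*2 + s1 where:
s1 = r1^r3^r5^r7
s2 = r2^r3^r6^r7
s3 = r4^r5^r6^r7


s1=0, s2=0, s3=1

Syndrome = 4 (error at position 4)


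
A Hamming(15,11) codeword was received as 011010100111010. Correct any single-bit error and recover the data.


Syndrome = 0: no error detected

Data: 11010111010 (no errors)


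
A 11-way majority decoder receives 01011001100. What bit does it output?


Ones: 5 out of 11
Threshold: 6

0 (5/11 voted 1)


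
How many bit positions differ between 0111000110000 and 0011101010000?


XOR: 0100101100000
Count of 1s: 4

4


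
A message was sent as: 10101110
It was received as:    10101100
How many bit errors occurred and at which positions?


XOR: 00000010

1 error(s) at position(s): 6


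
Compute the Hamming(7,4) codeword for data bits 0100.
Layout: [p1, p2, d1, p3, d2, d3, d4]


Parity bits: p1=1, p2=0, p3=1

1001100


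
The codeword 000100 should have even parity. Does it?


Number of 1s: 1

No, parity error (1 ones)


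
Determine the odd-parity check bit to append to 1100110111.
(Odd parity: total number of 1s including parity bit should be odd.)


Number of 1s in data: 7
Parity bit: 0

0


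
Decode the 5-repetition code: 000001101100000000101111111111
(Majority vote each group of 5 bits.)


Groups: 00000, 11011, 00000, 00010, 11111, 11111
Majority votes: 010011

010011


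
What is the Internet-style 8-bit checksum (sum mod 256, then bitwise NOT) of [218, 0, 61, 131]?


Sum = 410 mod 256 = 154
Complement = 101

101


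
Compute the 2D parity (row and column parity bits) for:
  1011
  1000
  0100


Row parities: 111
Column parities: 0111

Row P: 111, Col P: 0111, Corner: 1


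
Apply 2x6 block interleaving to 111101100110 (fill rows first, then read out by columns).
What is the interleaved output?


Matrix:
  111101
  100110
Read columns: 111010110110

111010110110


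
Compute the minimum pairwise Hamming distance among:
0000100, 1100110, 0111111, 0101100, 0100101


Comparing all pairs, minimum distance: 2
Can detect 1 errors, correct 0 errors

2


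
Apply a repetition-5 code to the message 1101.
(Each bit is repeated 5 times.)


Each bit -> 5 copies

11111111110000011111


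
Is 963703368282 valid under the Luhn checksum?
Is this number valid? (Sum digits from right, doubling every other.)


Luhn sum = 61
61 mod 10 = 1

Invalid (Luhn sum mod 10 = 1)


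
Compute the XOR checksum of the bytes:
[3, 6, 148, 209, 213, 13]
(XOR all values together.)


XOR chain: 3 ^ 6 ^ 148 ^ 209 ^ 213 ^ 13 = 152

152


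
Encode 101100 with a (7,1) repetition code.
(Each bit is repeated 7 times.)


Each bit -> 7 copies

111111100000001111111111111100000000000000


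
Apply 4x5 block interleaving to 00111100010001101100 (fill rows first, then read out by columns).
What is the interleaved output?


Matrix:
  00111
  10001
  00011
  01100
Read columns: 01000001100110101110

01000001100110101110


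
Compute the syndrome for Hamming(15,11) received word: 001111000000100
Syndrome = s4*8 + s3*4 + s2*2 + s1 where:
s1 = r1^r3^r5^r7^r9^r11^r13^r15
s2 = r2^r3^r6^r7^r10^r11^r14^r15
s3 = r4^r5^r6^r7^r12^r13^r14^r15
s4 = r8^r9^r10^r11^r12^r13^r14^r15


s1=1, s2=0, s3=0, s4=1

Syndrome = 9 (error at position 9)


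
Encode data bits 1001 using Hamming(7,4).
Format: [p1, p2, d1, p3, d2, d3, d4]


Parity bits: p1=0, p2=0, p3=1

0011001


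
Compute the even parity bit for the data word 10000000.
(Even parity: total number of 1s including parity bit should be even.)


Number of 1s in data: 1
Parity bit: 1

1


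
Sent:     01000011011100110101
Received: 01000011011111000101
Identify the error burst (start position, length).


XOR: 00000000000011110000

Burst at position 12, length 4


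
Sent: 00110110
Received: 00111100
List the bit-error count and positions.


XOR: 00001010

2 error(s) at position(s): 4, 6


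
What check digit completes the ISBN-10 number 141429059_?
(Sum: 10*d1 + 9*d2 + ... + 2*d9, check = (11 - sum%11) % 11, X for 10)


Weighted sum: 172
172 mod 11 = 7

Check digit: 4


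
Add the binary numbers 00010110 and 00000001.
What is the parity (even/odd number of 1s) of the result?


00010110 = 22
00000001 = 1
Sum = 23 = 10111
1s count = 4

even parity (4 ones in 10111)


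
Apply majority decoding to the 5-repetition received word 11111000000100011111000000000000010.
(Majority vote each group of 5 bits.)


Groups: 11111, 00000, 01000, 11111, 00000, 00000, 00010
Majority votes: 1001000

1001000


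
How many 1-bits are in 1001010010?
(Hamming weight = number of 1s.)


Counting 1s in 1001010010

4


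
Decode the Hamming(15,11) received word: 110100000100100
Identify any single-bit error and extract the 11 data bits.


Syndrome = 0: no error detected

Data: 00000100100 (no errors)


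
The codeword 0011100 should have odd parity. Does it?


Number of 1s: 3

Yes, parity is correct (3 ones)


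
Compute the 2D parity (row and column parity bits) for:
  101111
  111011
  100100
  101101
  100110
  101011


Row parities: 110010
Column parities: 010000

Row P: 110010, Col P: 010000, Corner: 1


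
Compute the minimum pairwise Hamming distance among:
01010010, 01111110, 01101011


Comparing all pairs, minimum distance: 3
Can detect 2 errors, correct 1 errors

3


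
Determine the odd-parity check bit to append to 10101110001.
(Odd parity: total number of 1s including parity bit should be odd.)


Number of 1s in data: 6
Parity bit: 1

1


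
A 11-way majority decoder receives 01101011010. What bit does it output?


Ones: 6 out of 11
Threshold: 6

1 (6/11 voted 1)


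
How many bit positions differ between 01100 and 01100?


XOR: 00000
Count of 1s: 0

0


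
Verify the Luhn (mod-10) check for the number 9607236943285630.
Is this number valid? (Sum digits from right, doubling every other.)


Luhn sum = 77
77 mod 10 = 7

Invalid (Luhn sum mod 10 = 7)


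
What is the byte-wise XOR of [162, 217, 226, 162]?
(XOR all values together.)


XOR chain: 162 ^ 217 ^ 226 ^ 162 = 59

59


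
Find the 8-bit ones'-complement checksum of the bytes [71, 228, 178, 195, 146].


Sum = 818 mod 256 = 50
Complement = 205

205


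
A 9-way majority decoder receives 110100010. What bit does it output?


Ones: 4 out of 9
Threshold: 5

0 (4/9 voted 1)


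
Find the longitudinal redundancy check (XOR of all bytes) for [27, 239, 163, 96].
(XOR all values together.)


XOR chain: 27 ^ 239 ^ 163 ^ 96 = 55

55


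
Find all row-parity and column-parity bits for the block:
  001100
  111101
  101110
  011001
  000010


Row parities: 01011
Column parities: 000100

Row P: 01011, Col P: 000100, Corner: 1


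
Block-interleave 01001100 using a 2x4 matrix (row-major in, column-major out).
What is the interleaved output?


Matrix:
  0100
  1100
Read columns: 01110000

01110000


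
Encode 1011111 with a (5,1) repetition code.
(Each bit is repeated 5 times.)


Each bit -> 5 copies

11111000001111111111111111111111111


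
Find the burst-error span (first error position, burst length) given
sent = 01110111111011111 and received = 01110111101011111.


XOR: 00000000010000000

Burst at position 9, length 1


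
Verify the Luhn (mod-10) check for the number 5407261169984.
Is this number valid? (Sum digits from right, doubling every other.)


Luhn sum = 61
61 mod 10 = 1

Invalid (Luhn sum mod 10 = 1)


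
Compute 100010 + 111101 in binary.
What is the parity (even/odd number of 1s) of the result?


100010 = 34
111101 = 61
Sum = 95 = 1011111
1s count = 6

even parity (6 ones in 1011111)


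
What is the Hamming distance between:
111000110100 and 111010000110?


XOR: 000010110010
Count of 1s: 4

4


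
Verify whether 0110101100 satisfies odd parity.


Number of 1s: 5

Yes, parity is correct (5 ones)


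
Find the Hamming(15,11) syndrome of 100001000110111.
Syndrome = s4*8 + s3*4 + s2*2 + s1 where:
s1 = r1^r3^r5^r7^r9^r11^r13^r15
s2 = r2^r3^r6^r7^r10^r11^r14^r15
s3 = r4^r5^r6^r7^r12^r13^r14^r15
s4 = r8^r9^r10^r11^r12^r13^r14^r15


s1=0, s2=1, s3=0, s4=1

Syndrome = 10 (error at position 10)


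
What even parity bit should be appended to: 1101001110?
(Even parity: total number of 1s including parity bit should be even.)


Number of 1s in data: 6
Parity bit: 0

0


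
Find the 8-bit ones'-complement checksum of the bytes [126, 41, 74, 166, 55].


Sum = 462 mod 256 = 206
Complement = 49

49


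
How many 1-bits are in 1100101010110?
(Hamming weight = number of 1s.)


Counting 1s in 1100101010110

7


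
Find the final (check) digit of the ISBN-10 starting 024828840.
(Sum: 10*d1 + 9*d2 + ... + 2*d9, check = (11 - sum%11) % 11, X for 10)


Weighted sum: 202
202 mod 11 = 4

Check digit: 7


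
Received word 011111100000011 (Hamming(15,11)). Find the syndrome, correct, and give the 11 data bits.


Syndrome = 0: no error detected

Data: 11110000011 (no errors)


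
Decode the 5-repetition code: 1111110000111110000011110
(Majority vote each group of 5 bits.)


Groups: 11111, 10000, 11111, 00000, 11110
Majority votes: 10101

10101


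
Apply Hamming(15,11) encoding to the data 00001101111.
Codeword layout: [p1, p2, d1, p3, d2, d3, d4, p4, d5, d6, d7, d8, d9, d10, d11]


Parity bits: p1=1, p2=1, p3=0, p4=0

110000001101111


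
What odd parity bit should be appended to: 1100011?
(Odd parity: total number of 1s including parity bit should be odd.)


Number of 1s in data: 4
Parity bit: 1

1


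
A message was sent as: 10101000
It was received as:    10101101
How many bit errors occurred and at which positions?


XOR: 00000101

2 error(s) at position(s): 5, 7


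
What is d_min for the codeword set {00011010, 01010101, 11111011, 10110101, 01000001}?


Comparing all pairs, minimum distance: 2
Can detect 1 errors, correct 0 errors

2


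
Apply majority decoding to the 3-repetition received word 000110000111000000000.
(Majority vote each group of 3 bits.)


Groups: 000, 110, 000, 111, 000, 000, 000
Majority votes: 0101000

0101000


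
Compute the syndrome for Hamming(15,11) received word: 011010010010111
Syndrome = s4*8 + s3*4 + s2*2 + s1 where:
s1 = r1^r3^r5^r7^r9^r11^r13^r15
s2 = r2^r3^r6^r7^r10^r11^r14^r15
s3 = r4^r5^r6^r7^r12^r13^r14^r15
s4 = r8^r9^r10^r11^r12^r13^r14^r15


s1=1, s2=1, s3=0, s4=1

Syndrome = 11 (error at position 11)


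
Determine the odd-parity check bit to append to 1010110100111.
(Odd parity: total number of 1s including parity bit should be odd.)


Number of 1s in data: 8
Parity bit: 1

1


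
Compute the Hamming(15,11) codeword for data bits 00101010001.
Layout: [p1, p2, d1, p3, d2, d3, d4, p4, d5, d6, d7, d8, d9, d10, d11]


Parity bits: p1=1, p2=1, p3=0, p4=1

110001011010001


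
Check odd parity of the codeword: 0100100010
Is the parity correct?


Number of 1s: 3

Yes, parity is correct (3 ones)


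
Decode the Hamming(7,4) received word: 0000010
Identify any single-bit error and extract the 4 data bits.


Syndrome = 6: error at position 6

Data: 0000 (corrected bit 6)


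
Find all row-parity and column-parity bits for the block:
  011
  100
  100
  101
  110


Row parities: 01100
Column parities: 000

Row P: 01100, Col P: 000, Corner: 0


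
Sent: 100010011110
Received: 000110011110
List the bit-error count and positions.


XOR: 100100000000

2 error(s) at position(s): 0, 3


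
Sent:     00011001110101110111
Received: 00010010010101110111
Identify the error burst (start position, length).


XOR: 00001011100000000000

Burst at position 4, length 5


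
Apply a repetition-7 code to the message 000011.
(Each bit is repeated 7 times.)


Each bit -> 7 copies

000000000000000000000000000011111111111111


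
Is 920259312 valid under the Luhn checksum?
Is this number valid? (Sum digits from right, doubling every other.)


Luhn sum = 38
38 mod 10 = 8

Invalid (Luhn sum mod 10 = 8)


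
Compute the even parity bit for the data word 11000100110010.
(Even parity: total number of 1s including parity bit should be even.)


Number of 1s in data: 6
Parity bit: 0

0


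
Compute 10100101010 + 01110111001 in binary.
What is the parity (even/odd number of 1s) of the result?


10100101010 = 1322
01110111001 = 953
Sum = 2275 = 100011100011
1s count = 6

even parity (6 ones in 100011100011)


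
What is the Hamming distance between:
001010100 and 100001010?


XOR: 101011110
Count of 1s: 6

6


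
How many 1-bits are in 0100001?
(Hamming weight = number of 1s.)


Counting 1s in 0100001

2


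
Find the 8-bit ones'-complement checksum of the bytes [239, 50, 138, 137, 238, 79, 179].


Sum = 1060 mod 256 = 36
Complement = 219

219


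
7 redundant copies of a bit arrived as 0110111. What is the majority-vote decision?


Ones: 5 out of 7
Threshold: 4

1 (5/7 voted 1)


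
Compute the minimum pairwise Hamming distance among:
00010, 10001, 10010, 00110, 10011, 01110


Comparing all pairs, minimum distance: 1
Can detect 0 errors, correct 0 errors

1


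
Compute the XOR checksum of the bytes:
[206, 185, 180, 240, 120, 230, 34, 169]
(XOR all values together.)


XOR chain: 206 ^ 185 ^ 180 ^ 240 ^ 120 ^ 230 ^ 34 ^ 169 = 38

38


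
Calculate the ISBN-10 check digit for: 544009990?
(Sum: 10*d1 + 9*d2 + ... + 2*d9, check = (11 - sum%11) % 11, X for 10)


Weighted sum: 226
226 mod 11 = 6

Check digit: 5


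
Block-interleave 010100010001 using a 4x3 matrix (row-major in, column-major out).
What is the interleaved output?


Matrix:
  010
  100
  010
  001
Read columns: 010010100001

010010100001


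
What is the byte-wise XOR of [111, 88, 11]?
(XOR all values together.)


XOR chain: 111 ^ 88 ^ 11 = 60

60


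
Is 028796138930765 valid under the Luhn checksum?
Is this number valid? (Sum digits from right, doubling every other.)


Luhn sum = 71
71 mod 10 = 1

Invalid (Luhn sum mod 10 = 1)


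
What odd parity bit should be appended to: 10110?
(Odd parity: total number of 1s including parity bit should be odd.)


Number of 1s in data: 3
Parity bit: 0

0


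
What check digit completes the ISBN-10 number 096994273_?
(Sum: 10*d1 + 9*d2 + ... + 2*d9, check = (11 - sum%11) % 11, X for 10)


Weighted sum: 301
301 mod 11 = 4

Check digit: 7


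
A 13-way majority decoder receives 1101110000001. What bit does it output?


Ones: 6 out of 13
Threshold: 7

0 (6/13 voted 1)


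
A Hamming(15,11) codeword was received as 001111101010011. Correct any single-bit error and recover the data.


Syndrome = 0: no error detected

Data: 11111010011 (no errors)


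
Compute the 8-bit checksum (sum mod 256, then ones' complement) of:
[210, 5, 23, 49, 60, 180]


Sum = 527 mod 256 = 15
Complement = 240

240


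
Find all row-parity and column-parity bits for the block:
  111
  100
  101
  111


Row parities: 1101
Column parities: 001

Row P: 1101, Col P: 001, Corner: 1


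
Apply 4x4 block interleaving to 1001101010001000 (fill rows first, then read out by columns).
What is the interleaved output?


Matrix:
  1001
  1010
  1000
  1000
Read columns: 1111000001001000

1111000001001000


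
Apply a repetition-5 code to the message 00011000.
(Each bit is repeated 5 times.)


Each bit -> 5 copies

0000000000000001111111111000000000000000


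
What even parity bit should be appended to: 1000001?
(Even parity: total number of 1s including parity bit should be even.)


Number of 1s in data: 2
Parity bit: 0

0


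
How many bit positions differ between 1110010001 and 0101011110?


XOR: 1011001111
Count of 1s: 7

7


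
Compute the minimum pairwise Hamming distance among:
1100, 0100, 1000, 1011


Comparing all pairs, minimum distance: 1
Can detect 0 errors, correct 0 errors

1


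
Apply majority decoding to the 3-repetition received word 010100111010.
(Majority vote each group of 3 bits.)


Groups: 010, 100, 111, 010
Majority votes: 0010

0010


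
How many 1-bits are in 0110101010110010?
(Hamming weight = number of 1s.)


Counting 1s in 0110101010110010

8


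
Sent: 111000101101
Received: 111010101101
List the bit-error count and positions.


XOR: 000010000000

1 error(s) at position(s): 4


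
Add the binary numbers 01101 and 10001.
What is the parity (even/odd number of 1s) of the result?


01101 = 13
10001 = 17
Sum = 30 = 11110
1s count = 4

even parity (4 ones in 11110)


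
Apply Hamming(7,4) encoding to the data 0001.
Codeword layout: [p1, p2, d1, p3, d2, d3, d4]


Parity bits: p1=1, p2=1, p3=1

1101001


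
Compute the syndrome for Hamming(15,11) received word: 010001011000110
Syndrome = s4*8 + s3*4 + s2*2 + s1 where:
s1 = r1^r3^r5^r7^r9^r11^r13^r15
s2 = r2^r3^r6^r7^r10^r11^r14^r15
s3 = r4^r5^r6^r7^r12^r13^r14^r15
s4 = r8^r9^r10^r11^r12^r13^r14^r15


s1=0, s2=1, s3=1, s4=0

Syndrome = 6 (error at position 6)


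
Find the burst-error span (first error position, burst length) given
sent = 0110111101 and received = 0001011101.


XOR: 0111100000

Burst at position 1, length 4


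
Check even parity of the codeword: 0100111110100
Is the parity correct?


Number of 1s: 7

No, parity error (7 ones)


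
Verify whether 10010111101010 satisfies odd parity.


Number of 1s: 8

No, parity error (8 ones)


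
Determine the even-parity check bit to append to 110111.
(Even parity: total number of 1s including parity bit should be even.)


Number of 1s in data: 5
Parity bit: 1

1


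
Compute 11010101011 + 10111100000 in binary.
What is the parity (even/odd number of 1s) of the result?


11010101011 = 1707
10111100000 = 1504
Sum = 3211 = 110010001011
1s count = 6

even parity (6 ones in 110010001011)


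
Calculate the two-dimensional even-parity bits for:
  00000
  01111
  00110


Row parities: 000
Column parities: 01001

Row P: 000, Col P: 01001, Corner: 0


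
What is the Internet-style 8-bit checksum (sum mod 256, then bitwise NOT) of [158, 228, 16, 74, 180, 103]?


Sum = 759 mod 256 = 247
Complement = 8

8


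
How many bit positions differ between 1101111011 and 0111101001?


XOR: 1010010010
Count of 1s: 4

4


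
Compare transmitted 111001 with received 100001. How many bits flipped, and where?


XOR: 011000

2 error(s) at position(s): 1, 2


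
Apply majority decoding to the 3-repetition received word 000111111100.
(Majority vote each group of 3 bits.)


Groups: 000, 111, 111, 100
Majority votes: 0110

0110


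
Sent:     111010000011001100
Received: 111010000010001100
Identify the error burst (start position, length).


XOR: 000000000001000000

Burst at position 11, length 1


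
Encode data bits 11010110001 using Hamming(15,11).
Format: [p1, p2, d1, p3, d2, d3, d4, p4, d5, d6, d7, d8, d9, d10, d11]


Parity bits: p1=1, p2=1, p3=1, p4=1

111110110110001


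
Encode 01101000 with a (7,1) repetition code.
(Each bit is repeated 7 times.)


Each bit -> 7 copies

00000001111111111111100000001111111000000000000000000000


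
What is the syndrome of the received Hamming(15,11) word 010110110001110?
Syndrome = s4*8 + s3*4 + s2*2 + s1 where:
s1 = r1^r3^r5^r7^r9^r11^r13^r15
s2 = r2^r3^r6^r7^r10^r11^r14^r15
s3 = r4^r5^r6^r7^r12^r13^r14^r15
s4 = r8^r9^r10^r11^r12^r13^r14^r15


s1=1, s2=1, s3=0, s4=0

Syndrome = 3 (error at position 3)


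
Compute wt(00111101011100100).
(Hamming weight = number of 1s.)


Counting 1s in 00111101011100100

9


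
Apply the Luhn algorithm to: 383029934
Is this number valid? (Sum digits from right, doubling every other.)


Luhn sum = 43
43 mod 10 = 3

Invalid (Luhn sum mod 10 = 3)


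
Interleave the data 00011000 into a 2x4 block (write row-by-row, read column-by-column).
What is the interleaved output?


Matrix:
  0001
  1000
Read columns: 01000010

01000010


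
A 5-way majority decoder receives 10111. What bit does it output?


Ones: 4 out of 5
Threshold: 3

1 (4/5 voted 1)


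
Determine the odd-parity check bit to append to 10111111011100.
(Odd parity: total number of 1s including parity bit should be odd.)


Number of 1s in data: 10
Parity bit: 1

1


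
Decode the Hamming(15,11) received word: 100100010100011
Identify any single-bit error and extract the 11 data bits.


Syndrome = 6: error at position 6

Data: 00100100011 (corrected bit 6)


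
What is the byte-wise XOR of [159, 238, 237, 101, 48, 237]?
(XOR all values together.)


XOR chain: 159 ^ 238 ^ 237 ^ 101 ^ 48 ^ 237 = 36

36


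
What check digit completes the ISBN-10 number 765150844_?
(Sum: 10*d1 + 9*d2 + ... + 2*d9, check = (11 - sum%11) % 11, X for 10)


Weighted sum: 253
253 mod 11 = 0

Check digit: 0


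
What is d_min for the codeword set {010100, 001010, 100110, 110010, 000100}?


Comparing all pairs, minimum distance: 1
Can detect 0 errors, correct 0 errors

1


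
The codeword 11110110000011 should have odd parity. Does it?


Number of 1s: 8

No, parity error (8 ones)


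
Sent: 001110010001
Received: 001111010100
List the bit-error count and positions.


XOR: 000001000101

3 error(s) at position(s): 5, 9, 11


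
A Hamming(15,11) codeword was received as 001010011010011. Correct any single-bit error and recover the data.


Syndrome = 13: error at position 13

Data: 11001010111 (corrected bit 13)


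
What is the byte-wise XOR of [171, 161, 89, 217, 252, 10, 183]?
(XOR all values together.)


XOR chain: 171 ^ 161 ^ 89 ^ 217 ^ 252 ^ 10 ^ 183 = 203

203


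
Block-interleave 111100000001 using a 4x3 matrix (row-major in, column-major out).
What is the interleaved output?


Matrix:
  111
  100
  000
  001
Read columns: 110010001001

110010001001


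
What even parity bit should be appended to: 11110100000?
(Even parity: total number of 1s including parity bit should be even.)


Number of 1s in data: 5
Parity bit: 1

1


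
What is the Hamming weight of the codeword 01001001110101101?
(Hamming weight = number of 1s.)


Counting 1s in 01001001110101101

9


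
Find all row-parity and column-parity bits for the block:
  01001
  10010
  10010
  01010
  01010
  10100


Row parities: 000000
Column parities: 11101

Row P: 000000, Col P: 11101, Corner: 0


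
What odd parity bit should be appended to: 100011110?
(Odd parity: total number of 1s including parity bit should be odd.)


Number of 1s in data: 5
Parity bit: 0

0


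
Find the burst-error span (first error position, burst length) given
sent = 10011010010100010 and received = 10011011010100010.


XOR: 00000001000000000

Burst at position 7, length 1


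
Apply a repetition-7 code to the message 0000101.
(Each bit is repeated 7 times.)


Each bit -> 7 copies

0000000000000000000000000000111111100000001111111


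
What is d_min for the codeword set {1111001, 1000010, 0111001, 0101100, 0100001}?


Comparing all pairs, minimum distance: 1
Can detect 0 errors, correct 0 errors

1


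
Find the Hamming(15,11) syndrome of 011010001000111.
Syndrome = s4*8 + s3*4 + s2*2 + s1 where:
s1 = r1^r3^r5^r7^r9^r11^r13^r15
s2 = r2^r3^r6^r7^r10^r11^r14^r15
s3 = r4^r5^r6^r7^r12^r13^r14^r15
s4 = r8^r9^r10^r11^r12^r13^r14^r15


s1=1, s2=0, s3=0, s4=0

Syndrome = 1 (error at position 1)


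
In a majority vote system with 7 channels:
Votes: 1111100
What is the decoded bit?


Ones: 5 out of 7
Threshold: 4

1 (5/7 voted 1)


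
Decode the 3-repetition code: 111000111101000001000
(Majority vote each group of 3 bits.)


Groups: 111, 000, 111, 101, 000, 001, 000
Majority votes: 1011000

1011000


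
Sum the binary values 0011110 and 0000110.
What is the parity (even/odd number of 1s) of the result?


0011110 = 30
0000110 = 6
Sum = 36 = 100100
1s count = 2

even parity (2 ones in 100100)


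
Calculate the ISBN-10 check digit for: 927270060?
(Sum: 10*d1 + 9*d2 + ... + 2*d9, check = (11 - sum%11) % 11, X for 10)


Weighted sum: 238
238 mod 11 = 7

Check digit: 4


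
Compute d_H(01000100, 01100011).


XOR: 00100111
Count of 1s: 4

4


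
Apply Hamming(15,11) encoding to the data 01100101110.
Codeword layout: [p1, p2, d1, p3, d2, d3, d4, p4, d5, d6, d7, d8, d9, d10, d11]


Parity bits: p1=0, p2=1, p3=1, p4=0

010111000101110


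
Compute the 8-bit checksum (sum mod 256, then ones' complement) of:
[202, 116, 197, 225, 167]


Sum = 907 mod 256 = 139
Complement = 116

116


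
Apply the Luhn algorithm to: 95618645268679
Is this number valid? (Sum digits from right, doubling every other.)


Luhn sum = 81
81 mod 10 = 1

Invalid (Luhn sum mod 10 = 1)


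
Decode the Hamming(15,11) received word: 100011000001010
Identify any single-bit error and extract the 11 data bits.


Syndrome = 0: no error detected

Data: 01100001010 (no errors)


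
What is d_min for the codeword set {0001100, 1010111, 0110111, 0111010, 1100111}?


Comparing all pairs, minimum distance: 2
Can detect 1 errors, correct 0 errors

2


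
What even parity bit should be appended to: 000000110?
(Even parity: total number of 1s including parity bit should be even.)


Number of 1s in data: 2
Parity bit: 0

0


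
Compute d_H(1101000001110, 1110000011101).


XOR: 0011000010011
Count of 1s: 5

5


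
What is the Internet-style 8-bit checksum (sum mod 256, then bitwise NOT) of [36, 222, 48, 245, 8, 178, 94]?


Sum = 831 mod 256 = 63
Complement = 192

192


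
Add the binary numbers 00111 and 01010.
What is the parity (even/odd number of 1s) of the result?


00111 = 7
01010 = 10
Sum = 17 = 10001
1s count = 2

even parity (2 ones in 10001)
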